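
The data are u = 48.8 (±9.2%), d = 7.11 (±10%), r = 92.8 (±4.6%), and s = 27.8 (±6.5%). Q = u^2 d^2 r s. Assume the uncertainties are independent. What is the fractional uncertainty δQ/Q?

0.283

Since Q is a product/quotient, work with relative uncertainties:
  (2·δu/u)² = (2×0.0920)² = 0.0339;  (2·δd/d)² = (2×0.100)² = 0.0400;  (1·δr/r)² = (1×0.0460)² = 0.00212;  (1·δs/s)² = (1×0.0650)² = 0.00423
δQ/Q = √(0.0802) = 0.283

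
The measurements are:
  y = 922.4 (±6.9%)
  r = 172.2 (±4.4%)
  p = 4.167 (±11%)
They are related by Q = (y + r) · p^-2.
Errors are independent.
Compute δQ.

14.4

Let u = y + r = 1095. δu = √(δy² + δr²) = √(4050 + 57.4) = 64.1, so δu/u = 0.0586.
Q is then a monomial in u, p:
δQ/Q = √((δu/u)² + (-2·δp/p)²) = √(0.00343 + 0.0484) = 0.228
Q = 63.04, so δQ = 0.228 × 63.04 = 14.4.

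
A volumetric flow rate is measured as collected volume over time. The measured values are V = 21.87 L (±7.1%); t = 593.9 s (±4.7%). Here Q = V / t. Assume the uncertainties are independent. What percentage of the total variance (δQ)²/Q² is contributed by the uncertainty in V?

(δQ/Q)² = (1·δV/V)² + (-1·δt/t)²
  V term: (1×0.0710)² = 0.00504
  t term: (-1×0.0470)² = 0.00221
Total = 0.00725. Share from V = 0.00504/0.00725 = 0.695.

69.5%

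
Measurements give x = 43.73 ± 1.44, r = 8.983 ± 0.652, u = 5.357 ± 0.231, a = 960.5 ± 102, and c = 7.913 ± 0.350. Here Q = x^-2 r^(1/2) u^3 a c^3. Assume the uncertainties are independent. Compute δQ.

26000

For a monomial Q ∝ x^-2, r^(1/2), u^3, a, c^3, fractional errors add in quadrature:
  (-2·δx/x)² = (-2×0.0329)² = 0.00434;  (½·δr/r)² = (0.5×0.0726)² = 0.00132;  (3·δu/u)² = (3×0.0431)² = 0.0167;  (1·δa/a)² = (1×0.106)² = 0.0113;  (3·δc/c)² = (3×0.0442)² = 0.0176
δQ/Q = √(0.0513) = 0.226
Q = 114700, so δQ = 0.226 × 114700 = 26000.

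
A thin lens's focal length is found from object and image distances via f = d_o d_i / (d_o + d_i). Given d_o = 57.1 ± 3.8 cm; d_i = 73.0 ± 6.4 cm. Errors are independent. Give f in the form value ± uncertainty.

∂f/∂d_o = (d_i/(d_o+d_i))² = 0.315;  ∂f/∂d_i = (d_o/(d_o+d_i))² = 0.193
δf = √((∂f/∂d_o · δd_o)² + (∂f/∂d_i · δd_i)²) = √(1.43 + 1.52) = 1.72 cm
f = 32.0 cm.

32.0 ± 1.72 cm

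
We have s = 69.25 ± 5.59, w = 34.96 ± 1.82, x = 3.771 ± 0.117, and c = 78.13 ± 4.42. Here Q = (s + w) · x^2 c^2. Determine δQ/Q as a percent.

14.1%

Let u = s + w = 104.2. δu = √(δs² + δw²) = √(31.2 + 3.31) = 5.88, so δu/u = 0.0564.
Q is then a monomial in u, x, c:
δQ/Q = √((δu/u)² + (2·δx/x)² + (2·δc/c)²) = √(0.00318 + 0.00385 + 0.0128) = 0.141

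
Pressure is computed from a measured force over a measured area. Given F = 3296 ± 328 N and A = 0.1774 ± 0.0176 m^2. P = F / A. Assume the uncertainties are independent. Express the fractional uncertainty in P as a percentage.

Since P is a product/quotient, work with relative uncertainties:
  (1·δF/F)² = (1×0.0995)² = 0.00990;  (-1·δA/A)² = (-1×0.0992)² = 0.00984
δP/P = √(0.0197) = 0.141

14.1%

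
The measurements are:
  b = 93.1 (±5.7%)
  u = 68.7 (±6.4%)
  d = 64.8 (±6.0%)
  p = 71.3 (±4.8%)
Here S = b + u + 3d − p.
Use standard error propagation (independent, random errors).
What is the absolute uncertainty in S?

14.0

Each term contributes (cᵢ δxᵢ)² to (δS)²:
  (δb)² = 28.2;  (δu)² = 19.3;  (3·δd)² = 136;  (δp)² = 11.7
δS = √(195) = 14.0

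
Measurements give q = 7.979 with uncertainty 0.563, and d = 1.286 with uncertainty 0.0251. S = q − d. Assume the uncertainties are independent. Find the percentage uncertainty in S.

Absolute uncertainties add in quadrature for a linear combination:
  (δq)² = 0.317;  (δd)² = 0.000630
δS = √(0.318) = 0.564
S = 6.693, so δS/S = 0.564/6.693 = 0.0842.

8.42%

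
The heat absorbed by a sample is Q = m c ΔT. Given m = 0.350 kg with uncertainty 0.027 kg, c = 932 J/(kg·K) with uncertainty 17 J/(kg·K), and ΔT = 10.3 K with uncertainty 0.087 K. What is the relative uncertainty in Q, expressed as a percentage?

Each factor contributes (exponent × relative error)² to (δQ/Q)²:
  (1·δm/m)² = (1×0.0771)² = 0.00595;  (1·δc/c)² = (1×0.0182)² = 0.000333;  (1·δΔT/ΔT)² = (1×0.00845)² = 7.13e-05
δQ/Q = √(0.00636) = 0.0797

7.97%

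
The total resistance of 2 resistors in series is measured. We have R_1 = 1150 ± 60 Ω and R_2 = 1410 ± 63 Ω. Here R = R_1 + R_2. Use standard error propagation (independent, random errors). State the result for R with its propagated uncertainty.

2560 ± 87.0 Ω

For a sum/difference, combine absolute errors in quadrature:
  (δR_1)² = 3600;  (δR_2)² = 3970
δR = √(7570) = 87.0 Ω
R = 2560 Ω.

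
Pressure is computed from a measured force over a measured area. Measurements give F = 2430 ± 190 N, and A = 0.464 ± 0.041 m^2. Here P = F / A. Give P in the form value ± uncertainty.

5240 ± 618 Pa

Products/powers → add relative errors in quadrature, weighted by exponent:
  (1·δF/F)² = (1×0.0782)² = 0.00611;  (-1·δA/A)² = (-1×0.0884)² = 0.00781
δP/P = √(0.0139) = 0.118
P = 5240 Pa, so δP = 0.118 × 5240 = 618 Pa.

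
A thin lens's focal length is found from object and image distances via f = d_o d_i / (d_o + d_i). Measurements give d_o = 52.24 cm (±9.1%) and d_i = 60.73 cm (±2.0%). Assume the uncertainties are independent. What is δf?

1.40 cm

∂f/∂d_o = (d_i/(d_o+d_i))² = 0.289;  ∂f/∂d_i = (d_o/(d_o+d_i))² = 0.214
δf = √((∂f/∂d_o · δd_o)² + (∂f/∂d_i · δd_i)²) = √(1.89 + 0.0675) = 1.40 cm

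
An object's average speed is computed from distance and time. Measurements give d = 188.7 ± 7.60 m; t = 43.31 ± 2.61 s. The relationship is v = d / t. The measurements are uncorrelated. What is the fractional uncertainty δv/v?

0.0725

For a monomial v ∝ d, t^-1, fractional errors add in quadrature:
  (1·δd/d)² = (1×0.0403)² = 0.00162;  (-1·δt/t)² = (-1×0.0603)² = 0.00363
δv/v = √(0.00525) = 0.0725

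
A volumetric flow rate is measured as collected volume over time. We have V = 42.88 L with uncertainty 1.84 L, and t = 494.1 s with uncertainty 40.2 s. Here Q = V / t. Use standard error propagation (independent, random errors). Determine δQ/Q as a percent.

9.20%

For a monomial Q ∝ V, t^-1, fractional errors add in quadrature:
  (1·δV/V)² = (1×0.0429)² = 0.00184;  (-1·δt/t)² = (-1×0.0814)² = 0.00662
δQ/Q = √(0.00846) = 0.0920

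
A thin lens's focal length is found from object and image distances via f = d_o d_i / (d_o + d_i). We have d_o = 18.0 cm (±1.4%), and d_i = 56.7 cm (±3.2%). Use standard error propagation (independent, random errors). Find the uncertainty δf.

∂f/∂d_o = (d_i/(d_o+d_i))² = 0.576;  ∂f/∂d_i = (d_o/(d_o+d_i))² = 0.0581
δf = √((∂f/∂d_o · δd_o)² + (∂f/∂d_i · δd_i)²) = √(0.0211 + 0.0111) = 0.179 cm

0.179 cm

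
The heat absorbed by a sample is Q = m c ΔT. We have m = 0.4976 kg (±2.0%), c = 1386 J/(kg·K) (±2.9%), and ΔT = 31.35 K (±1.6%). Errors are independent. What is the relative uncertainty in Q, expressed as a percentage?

Since Q is a product/quotient, work with relative uncertainties:
  (1·δm/m)² = (1×0.0200)² = 0.000400;  (1·δc/c)² = (1×0.0290)² = 0.000841;  (1·δΔT/ΔT)² = (1×0.0160)² = 0.000256
δQ/Q = √(0.00150) = 0.0387

3.87%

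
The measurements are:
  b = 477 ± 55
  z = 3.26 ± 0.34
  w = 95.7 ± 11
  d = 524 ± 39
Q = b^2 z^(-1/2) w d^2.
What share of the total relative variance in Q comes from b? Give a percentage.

(δQ/Q)² = (2·δb/b)² + (−½·δz/z)² + (1·δw/w)² + (2·δd/d)²
  b term: (2×0.115)² = 0.0532
  z term: (-0.5×0.104)² = 0.00272
  w term: (1×0.115)² = 0.0132
  d term: (2×0.0744)² = 0.0222
Total = 0.0913. Share from b = 0.0532/0.0913 = 0.583.

58.3%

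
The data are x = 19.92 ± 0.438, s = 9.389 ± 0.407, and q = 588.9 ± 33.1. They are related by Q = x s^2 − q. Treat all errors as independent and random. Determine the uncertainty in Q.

161

Let p = x·s^2 = 1756. δp/p = √((1·δx/x)² + (2·δs/s)²) = √(0.000483 + 0.00752) = 0.0894, so δp = 157.
Q = p − q: δQ = √(δp² + δq²) = √(24700 + 1100) = 161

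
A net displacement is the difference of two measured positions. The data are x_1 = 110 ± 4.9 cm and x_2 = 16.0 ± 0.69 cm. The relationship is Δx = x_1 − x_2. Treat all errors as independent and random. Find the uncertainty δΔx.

4.95 cm

Δx is a linear combination, so absolute uncertainties add in quadrature:
  (δx_1)² = 24.0;  (δx_2)² = 0.476
δΔx = √(24.5) = 4.95 cm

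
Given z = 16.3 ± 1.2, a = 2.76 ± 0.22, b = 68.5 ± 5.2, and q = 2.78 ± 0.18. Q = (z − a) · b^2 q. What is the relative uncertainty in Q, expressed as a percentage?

Let u = z − a = 13.5. δu = √(δz² + δa²) = √(1.44 + 0.0484) = 1.22, so δu/u = 0.0901.
Q is then a monomial in u, b, q:
δQ/Q = √((δu/u)² + (2·δb/b)² + (1·δq/q)²) = √(0.00812 + 0.0231 + 0.00419) = 0.188

18.8%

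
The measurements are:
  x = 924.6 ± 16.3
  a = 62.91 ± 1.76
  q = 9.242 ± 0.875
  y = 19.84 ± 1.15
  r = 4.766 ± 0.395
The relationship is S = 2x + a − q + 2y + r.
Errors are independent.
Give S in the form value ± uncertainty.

Sums and differences: (δS)² = Σ (cᵢ δxᵢ)².
  (2·δx)² = 1060;  (δa)² = 3.10;  (δq)² = 0.766;  (2·δy)² = 5.29;  (δr)² = 0.156
δS = √(1070) = 32.7
S = 1947.

1947 ± 32.7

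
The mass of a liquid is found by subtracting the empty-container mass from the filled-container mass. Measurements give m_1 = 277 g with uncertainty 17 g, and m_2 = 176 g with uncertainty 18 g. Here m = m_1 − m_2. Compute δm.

For a sum/difference, combine absolute errors in quadrature:
  (δm_1)² = 289;  (δm_2)² = 324
δm = √(613) = 24.8 g

24.8 g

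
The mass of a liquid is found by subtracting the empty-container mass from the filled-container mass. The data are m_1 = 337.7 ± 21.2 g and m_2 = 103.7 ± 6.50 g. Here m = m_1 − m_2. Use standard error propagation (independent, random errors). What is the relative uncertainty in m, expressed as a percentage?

9.48%

Sums and differences: (δm)² = Σ (cᵢ δxᵢ)².
  (δm_1)² = 449;  (δm_2)² = 42.2
δm = √(492) = 22.2 g
m = 234.0 g, so δm/m = 22.2/234.0 = 0.0948.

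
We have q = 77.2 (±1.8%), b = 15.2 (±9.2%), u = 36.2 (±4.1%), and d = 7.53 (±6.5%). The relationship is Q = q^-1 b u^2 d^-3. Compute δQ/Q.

Products/powers → add relative errors in quadrature, weighted by exponent:
  (-1·δq/q)² = (-1×0.0180)² = 0.000324;  (1·δb/b)² = (1×0.0920)² = 0.00846;  (2·δu/u)² = (2×0.0410)² = 0.00672;  (-3·δd/d)² = (-3×0.0650)² = 0.0380
δQ/Q = √(0.0535) = 0.231

0.231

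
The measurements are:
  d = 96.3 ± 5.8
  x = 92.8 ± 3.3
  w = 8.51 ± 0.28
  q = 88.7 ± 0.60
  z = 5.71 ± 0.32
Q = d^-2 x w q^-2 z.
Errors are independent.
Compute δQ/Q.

Each factor contributes (exponent × relative error)² to (δQ/Q)²:
  (-2·δd/d)² = (-2×0.0602)² = 0.0145;  (1·δx/x)² = (1×0.0356)² = 0.00126;  (1·δw/w)² = (1×0.0329)² = 0.00108;  (-2·δq/q)² = (-2×0.00676)² = 0.000183;  (1·δz/z)² = (1×0.0560)² = 0.00314
δQ/Q = √(0.0202) = 0.142

0.142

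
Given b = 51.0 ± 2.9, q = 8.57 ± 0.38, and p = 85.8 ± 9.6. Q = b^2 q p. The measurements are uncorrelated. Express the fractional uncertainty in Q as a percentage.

16.6%

Relative error in a monomial: (δQ/Q)² = Σ (nᵢ · δxᵢ/xᵢ)².
  (2·δb/b)² = (2×0.0569)² = 0.0129;  (1·δq/q)² = (1×0.0443)² = 0.00197;  (1·δp/p)² = (1×0.112)² = 0.0125
δQ/Q = √(0.0274) = 0.166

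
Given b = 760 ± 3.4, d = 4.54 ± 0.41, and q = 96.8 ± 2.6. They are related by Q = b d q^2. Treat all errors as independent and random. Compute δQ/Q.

0.105

For a monomial Q ∝ b, d, q^2, fractional errors add in quadrature:
  (1·δb/b)² = (1×0.00447)² = 2e-05;  (1·δd/d)² = (1×0.0903)² = 0.00816;  (2·δq/q)² = (2×0.0269)² = 0.00289
δQ/Q = √(0.0111) = 0.105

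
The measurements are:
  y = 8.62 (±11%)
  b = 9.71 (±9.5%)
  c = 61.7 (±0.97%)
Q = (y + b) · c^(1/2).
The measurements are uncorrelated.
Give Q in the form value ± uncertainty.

144 ± 10.4

Let u = y + b = 18.3. δu = √(δy² + δb²) = √(0.899 + 0.851) = 1.32, so δu/u = 0.0722.
Q is then a monomial in u, c:
δQ/Q = √((δu/u)² + (½·δc/c)²) = √(0.00521 + 2.35e-05) = 0.0723
Q = 144, so δQ = 0.0723 × 144 = 10.4.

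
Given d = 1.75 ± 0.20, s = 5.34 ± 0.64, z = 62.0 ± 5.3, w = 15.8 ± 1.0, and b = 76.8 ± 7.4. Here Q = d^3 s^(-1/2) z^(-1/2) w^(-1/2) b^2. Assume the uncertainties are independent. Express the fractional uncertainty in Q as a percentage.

Since Q is a product/quotient, work with relative uncertainties:
  (3·δd/d)² = (3×0.114)² = 0.118;  (−½·δs/s)² = (-0.5×0.120)² = 0.00359;  (−½·δz/z)² = (-0.5×0.0855)² = 0.00183;  (−½·δw/w)² = (-0.5×0.0633)² = 0.00100;  (2·δb/b)² = (2×0.0964)² = 0.0371
δQ/Q = √(0.161) = 0.401

40.1%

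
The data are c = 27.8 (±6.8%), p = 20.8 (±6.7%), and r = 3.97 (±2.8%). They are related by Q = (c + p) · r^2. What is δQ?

Let u = c + p = 48.6. δu = √(δc² + δp²) = √(3.57 + 1.94) = 2.35, so δu/u = 0.0483.
Q is then a monomial in u, r:
δQ/Q = √((δu/u)² + (2·δr/r)²) = √(0.00234 + 0.00314) = 0.0740
Q = 766, so δQ = 0.0740 × 766 = 56.7.

56.7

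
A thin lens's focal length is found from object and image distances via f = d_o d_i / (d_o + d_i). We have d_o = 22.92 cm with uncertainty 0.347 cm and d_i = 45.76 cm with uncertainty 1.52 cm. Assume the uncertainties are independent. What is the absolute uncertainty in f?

∂f/∂d_o = (d_i/(d_o+d_i))² = 0.444;  ∂f/∂d_i = (d_o/(d_o+d_i))² = 0.111
δf = √((∂f/∂d_o · δd_o)² + (∂f/∂d_i · δd_i)²) = √(0.0237 + 0.0287) = 0.229 cm

0.229 cm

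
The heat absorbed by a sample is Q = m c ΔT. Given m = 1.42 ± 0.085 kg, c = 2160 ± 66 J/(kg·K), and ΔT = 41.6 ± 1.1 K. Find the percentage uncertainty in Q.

Since Q is a product/quotient, work with relative uncertainties:
  (1·δm/m)² = (1×0.0599)² = 0.00358;  (1·δc/c)² = (1×0.0306)² = 0.000934;  (1·δΔT/ΔT)² = (1×0.0264)² = 0.000699
δQ/Q = √(0.00522) = 0.0722

7.22%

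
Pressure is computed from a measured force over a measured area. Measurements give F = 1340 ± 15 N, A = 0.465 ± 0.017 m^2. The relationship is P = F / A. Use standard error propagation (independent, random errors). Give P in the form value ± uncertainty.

P is a product of powers, so relative uncertainties combine in quadrature:
  (1·δF/F)² = (1×0.0112)² = 0.000125;  (-1·δA/A)² = (-1×0.0366)² = 0.00134
δP/P = √(0.00146) = 0.0382
P = 2880 Pa, so δP = 0.0382 × 2880 = 110 Pa.

2880 ± 110 Pa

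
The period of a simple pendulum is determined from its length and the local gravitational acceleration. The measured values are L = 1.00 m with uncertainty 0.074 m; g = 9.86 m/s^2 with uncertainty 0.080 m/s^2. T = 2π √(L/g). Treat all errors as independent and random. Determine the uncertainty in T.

Products/powers → add relative errors in quadrature, weighted by exponent:
  (½·δL/L)² = (0.5×0.0740)² = 0.00137;  (−½·δg/g)² = (-0.5×0.00811)² = 1.65e-05
δT/T = √(0.00139) = 0.0372
T = 2.00 s, so δT = 0.0372 × 2.00 = 0.0745 s.

0.0745 s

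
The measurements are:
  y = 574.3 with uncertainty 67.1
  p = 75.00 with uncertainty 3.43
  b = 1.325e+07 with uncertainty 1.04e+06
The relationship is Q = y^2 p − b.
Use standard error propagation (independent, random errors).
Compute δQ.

Let w = y^2·p = 2.474e+07. δw/w = √((2·δy/y)² + (1·δp/p)²) = √(0.0546 + 0.00209) = 0.238, so δw = 5.89e+06.
Q = w − b: δQ = √(δw² + δb²) = √(3.47e+13 + 1.08e+12) = 5.98e+06

5.98e+06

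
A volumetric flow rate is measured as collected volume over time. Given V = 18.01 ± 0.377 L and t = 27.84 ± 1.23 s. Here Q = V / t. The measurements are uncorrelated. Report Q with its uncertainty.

0.6469 ± 0.0316 L/s

For a monomial Q ∝ V, t^-1, fractional errors add in quadrature:
  (1·δV/V)² = (1×0.0209)² = 0.000438;  (-1·δt/t)² = (-1×0.0442)² = 0.00195
δQ/Q = √(0.00239) = 0.0489
Q = 0.6469 L/s, so δQ = 0.0489 × 0.6469 = 0.0316 L/s.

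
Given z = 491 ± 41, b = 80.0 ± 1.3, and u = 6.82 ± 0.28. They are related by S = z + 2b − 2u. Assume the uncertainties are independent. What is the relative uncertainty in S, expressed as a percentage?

S is a linear combination, so absolute uncertainties add in quadrature:
  (δz)² = 1680;  (2·δb)² = 6.76;  (2·δu)² = 0.314
δS = √(1690) = 41.1
S = 637, so δS/S = 41.1/637 = 0.0645.

6.45%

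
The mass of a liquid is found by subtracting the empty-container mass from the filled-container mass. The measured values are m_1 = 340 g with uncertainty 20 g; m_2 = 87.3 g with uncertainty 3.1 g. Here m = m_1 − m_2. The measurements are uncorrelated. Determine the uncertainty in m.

Each term contributes (cᵢ δxᵢ)² to (δm)²:
  (δm_1)² = 400;  (δm_2)² = 9.61
δm = √(410) = 20.2 g

20.2 g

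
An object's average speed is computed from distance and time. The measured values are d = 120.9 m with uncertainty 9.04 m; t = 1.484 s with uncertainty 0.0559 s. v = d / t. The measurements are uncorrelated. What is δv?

6.82 m/s

For a monomial v ∝ d, t^-1, fractional errors add in quadrature:
  (1·δd/d)² = (1×0.0748)² = 0.00559;  (-1·δt/t)² = (-1×0.0377)² = 0.00142
δv/v = √(0.00701) = 0.0837
v = 81.47 m/s, so δv = 0.0837 × 81.47 = 6.82 m/s.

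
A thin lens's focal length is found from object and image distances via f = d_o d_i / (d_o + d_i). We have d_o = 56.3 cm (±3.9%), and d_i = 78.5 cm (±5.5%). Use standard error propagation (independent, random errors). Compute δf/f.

0.0323

∂f/∂d_o = (d_i/(d_o+d_i))² = 0.339;  ∂f/∂d_i = (d_o/(d_o+d_i))² = 0.174
δf = √((∂f/∂d_o · δd_o)² + (∂f/∂d_i · δd_i)²) = √(0.554 + 0.567) = 1.06 cm
f = 32.8 cm, so δf/f = 1.06/32.8 = 0.0323.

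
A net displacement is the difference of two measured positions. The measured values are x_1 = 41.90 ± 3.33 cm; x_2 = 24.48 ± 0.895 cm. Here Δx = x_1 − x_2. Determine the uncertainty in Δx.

3.45 cm

Each term contributes (cᵢ δxᵢ)² to (δΔx)²:
  (δx_1)² = 11.1;  (δx_2)² = 0.801
δΔx = √(11.9) = 3.45 cm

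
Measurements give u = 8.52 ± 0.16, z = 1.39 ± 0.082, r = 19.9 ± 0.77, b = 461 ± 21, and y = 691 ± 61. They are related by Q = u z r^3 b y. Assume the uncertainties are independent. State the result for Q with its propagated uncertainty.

Q is a product of powers, so relative uncertainties combine in quadrature:
  (1·δu/u)² = (1×0.0188)² = 0.000353;  (1·δz/z)² = (1×0.0590)² = 0.00348;  (3·δr/r)² = (3×0.0387)² = 0.0135;  (1·δb/b)² = (1×0.0456)² = 0.00208;  (1·δy/y)² = (1×0.0883)² = 0.00779
δQ/Q = √(0.0272) = 0.165
Q = 2.97e+10, so δQ = 0.165 × 2.97e+10 = 4.9e+09.

(2.97 ± 0.490) × 10^10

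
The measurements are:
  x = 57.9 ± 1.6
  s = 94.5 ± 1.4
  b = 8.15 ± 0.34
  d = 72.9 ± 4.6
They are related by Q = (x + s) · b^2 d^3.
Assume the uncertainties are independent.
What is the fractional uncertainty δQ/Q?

0.207

Let u = x + s = 152. δu = √(δx² + δs²) = √(2.56 + 1.96) = 2.13, so δu/u = 0.0140.
Q is then a monomial in u, b, d:
δQ/Q = √((δu/u)² + (2·δb/b)² + (3·δd/d)²) = √(0.000195 + 0.00696 + 0.0358) = 0.207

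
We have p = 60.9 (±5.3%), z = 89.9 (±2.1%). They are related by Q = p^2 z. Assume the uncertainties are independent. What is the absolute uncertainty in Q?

36000

Each factor contributes (exponent × relative error)² to (δQ/Q)²:
  (2·δp/p)² = (2×0.0530)² = 0.0112;  (1·δz/z)² = (1×0.0210)² = 0.000441
δQ/Q = √(0.0117) = 0.108
Q = 3.33e+05, so δQ = 0.108 × 3.33e+05 = 36000.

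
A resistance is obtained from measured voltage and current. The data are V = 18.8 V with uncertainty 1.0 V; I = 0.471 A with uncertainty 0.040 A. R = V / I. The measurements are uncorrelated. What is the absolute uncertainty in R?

Products/powers → add relative errors in quadrature, weighted by exponent:
  (1·δV/V)² = (1×0.0532)² = 0.00283;  (-1·δI/I)² = (-1×0.0849)² = 0.00721
δR/R = √(0.0100) = 0.100
R = 39.9 Ω, so δR = 0.100 × 39.9 = 4.00 Ω.

4.00 Ω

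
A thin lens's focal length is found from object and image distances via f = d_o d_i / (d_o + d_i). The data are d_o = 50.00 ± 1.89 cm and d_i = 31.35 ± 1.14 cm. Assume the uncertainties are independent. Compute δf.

∂f/∂d_o = (d_i/(d_o+d_i))² = 0.149;  ∂f/∂d_i = (d_o/(d_o+d_i))² = 0.378
δf = √((∂f/∂d_o · δd_o)² + (∂f/∂d_i · δd_i)²) = √(0.0788 + 0.185) = 0.514 cm

0.514 cm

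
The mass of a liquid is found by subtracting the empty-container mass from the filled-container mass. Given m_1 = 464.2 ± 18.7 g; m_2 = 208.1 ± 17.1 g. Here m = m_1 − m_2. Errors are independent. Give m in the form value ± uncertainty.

256.1 ± 25.3 g

Absolute uncertainties add in quadrature for a linear combination:
  (δm_1)² = 350;  (δm_2)² = 292
δm = √(642) = 25.3 g
m = 256.1 g.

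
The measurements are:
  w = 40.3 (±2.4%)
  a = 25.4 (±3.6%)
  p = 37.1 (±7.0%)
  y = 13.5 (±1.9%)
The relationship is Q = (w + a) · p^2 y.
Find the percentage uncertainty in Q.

Let u = w + a = 65.7. δu = √(δw² + δa²) = √(0.935 + 0.836) = 1.33, so δu/u = 0.0203.
Q is then a monomial in u, p, y:
δQ/Q = √((δu/u)² + (2·δp/p)² + (1·δy/y)²) = √(0.000410 + 0.0196 + 0.000361) = 0.143

14.3%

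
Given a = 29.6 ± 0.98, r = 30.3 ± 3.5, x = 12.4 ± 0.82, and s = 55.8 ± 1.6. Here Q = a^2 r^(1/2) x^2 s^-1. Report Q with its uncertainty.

13300 ± 2140

Relative error in a monomial: (δQ/Q)² = Σ (nᵢ · δxᵢ/xᵢ)².
  (2·δa/a)² = (2×0.0331)² = 0.00438;  (½·δr/r)² = (0.5×0.116)² = 0.00334;  (2·δx/x)² = (2×0.0661)² = 0.0175;  (-1·δs/s)² = (-1×0.0287)² = 0.000822
δQ/Q = √(0.0260) = 0.161
Q = 13300, so δQ = 0.161 × 13300 = 2140.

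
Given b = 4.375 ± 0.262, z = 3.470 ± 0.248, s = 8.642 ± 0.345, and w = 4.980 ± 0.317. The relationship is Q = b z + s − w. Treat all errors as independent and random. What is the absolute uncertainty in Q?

Let p = b·z = 15.18. δp/p = √((1·δb/b)² + (1·δz/z)²) = √(0.00359 + 0.00511) = 0.0932, so δp = 1.42.
Q = p + s − w: δQ = √(δp² + δs² + δw²) = √(2.00 + 0.119 + 0.100) = 1.49

1.49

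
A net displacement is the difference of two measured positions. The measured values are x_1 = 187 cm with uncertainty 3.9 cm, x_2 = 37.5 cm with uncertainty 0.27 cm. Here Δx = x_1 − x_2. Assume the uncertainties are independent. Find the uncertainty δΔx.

Δx is a linear combination, so absolute uncertainties add in quadrature:
  (δx_1)² = 15.2;  (δx_2)² = 0.0729
δΔx = √(15.3) = 3.91 cm

3.91 cm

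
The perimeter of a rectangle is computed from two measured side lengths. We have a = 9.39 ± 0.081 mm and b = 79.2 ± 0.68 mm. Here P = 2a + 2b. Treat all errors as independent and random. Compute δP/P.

0.00773

For a sum/difference, combine absolute errors in quadrature:
  (2·δa)² = 0.0262;  (2·δb)² = 1.85
δP = √(1.88) = 1.37 mm
P = 177 mm, so δP/P = 1.37/177 = 0.00773.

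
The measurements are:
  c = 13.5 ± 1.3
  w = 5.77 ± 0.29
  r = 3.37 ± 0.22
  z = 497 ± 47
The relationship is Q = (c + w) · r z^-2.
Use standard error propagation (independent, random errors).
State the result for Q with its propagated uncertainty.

(2.63 ± 0.557) × 10^-4

Let u = c + w = 19.3. δu = √(δc² + δw²) = √(1.69 + 0.0841) = 1.33, so δu/u = 0.0691.
Q is then a monomial in u, r, z:
δQ/Q = √((δu/u)² + (1·δr/r)² + (-2·δz/z)²) = √(0.00478 + 0.00426 + 0.0358) = 0.212
Q = 0.000263, so δQ = 0.212 × 0.000263 = 5.57e-05.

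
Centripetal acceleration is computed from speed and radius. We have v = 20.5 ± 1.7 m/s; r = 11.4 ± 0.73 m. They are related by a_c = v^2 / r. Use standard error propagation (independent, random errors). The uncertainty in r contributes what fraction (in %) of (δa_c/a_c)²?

(δa_c/a_c)² = (2·δv/v)² + (-1·δr/r)²
  v term: (2×0.0829)² = 0.0275
  r term: (-1×0.0640)² = 0.00410
Total = 0.0316. Share from r = 0.00410/0.0316 = 0.130.

13.0%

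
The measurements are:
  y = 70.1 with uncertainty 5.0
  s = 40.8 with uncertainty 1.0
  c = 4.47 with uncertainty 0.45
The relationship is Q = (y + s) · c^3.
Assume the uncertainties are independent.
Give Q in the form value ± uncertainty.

9900 ± 3030

Let u = y + s = 111. δu = √(δy² + δs²) = √(25.0 + 1.00) = 5.10, so δu/u = 0.0460.
Q is then a monomial in u, c:
δQ/Q = √((δu/u)² + (3·δc/c)²) = √(0.00211 + 0.0912) = 0.305
Q = 9900, so δQ = 0.305 × 9900 = 3030.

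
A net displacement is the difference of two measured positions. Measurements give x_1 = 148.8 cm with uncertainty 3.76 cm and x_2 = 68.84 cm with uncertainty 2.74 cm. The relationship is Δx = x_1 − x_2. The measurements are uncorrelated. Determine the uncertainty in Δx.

For a sum/difference, combine absolute errors in quadrature:
  (δx_1)² = 14.1;  (δx_2)² = 7.51
δΔx = √(21.6) = 4.65 cm

4.65 cm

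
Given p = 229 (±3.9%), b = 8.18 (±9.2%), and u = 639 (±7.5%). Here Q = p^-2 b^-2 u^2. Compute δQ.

0.0291

For a monomial Q ∝ p^-2, b^-2, u^2, fractional errors add in quadrature:
  (-2·δp/p)² = (-2×0.0390)² = 0.00608;  (-2·δb/b)² = (-2×0.0920)² = 0.0339;  (2·δu/u)² = (2×0.0750)² = 0.0225
δQ/Q = √(0.0624) = 0.250
Q = 0.116, so δQ = 0.250 × 0.116 = 0.0291.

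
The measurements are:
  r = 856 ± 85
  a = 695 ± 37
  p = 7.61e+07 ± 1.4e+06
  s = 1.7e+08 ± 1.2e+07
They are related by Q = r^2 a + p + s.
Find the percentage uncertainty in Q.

14.0%

Let w = r^2·a = 5.09e+08. δw/w = √((2·δr/r)² + (1·δa/a)²) = √(0.0394 + 0.00283) = 0.206, so δw = 1.05e+08.
Q = w + p + s: δQ = √(δw² + δp² + δs²) = √(1.1e+16 + 1.96e+12 + 1.44e+14) = 1.05e+08
Q = 7.55e+08, so δQ/Q = 1.05e+08/7.55e+08 = 0.140.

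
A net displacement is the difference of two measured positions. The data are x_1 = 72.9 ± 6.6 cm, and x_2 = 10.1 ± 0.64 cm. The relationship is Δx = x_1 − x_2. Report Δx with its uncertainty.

62.8 ± 6.63 cm

For a sum/difference, combine absolute errors in quadrature:
  (δx_1)² = 43.6;  (δx_2)² = 0.410
δΔx = √(44.0) = 6.63 cm
Δx = 62.8 cm.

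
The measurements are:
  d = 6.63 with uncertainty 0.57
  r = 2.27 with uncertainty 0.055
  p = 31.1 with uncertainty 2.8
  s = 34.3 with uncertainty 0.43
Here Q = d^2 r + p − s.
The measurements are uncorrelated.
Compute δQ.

Let w = d^2·r = 99.8. δw/w = √((2·δd/d)² + (1·δr/r)²) = √(0.0296 + 0.000587) = 0.174, so δw = 17.3.
Q = w + p − s: δQ = √(δw² + δp² + δs²) = √(300 + 7.84 + 0.185) = 17.6

17.6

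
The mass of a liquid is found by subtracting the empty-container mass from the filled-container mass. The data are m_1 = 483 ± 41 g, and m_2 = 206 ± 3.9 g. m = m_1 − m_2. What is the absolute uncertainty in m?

Absolute uncertainties add in quadrature for a linear combination:
  (δm_1)² = 1680;  (δm_2)² = 15.2
δm = √(1700) = 41.2 g

41.2 g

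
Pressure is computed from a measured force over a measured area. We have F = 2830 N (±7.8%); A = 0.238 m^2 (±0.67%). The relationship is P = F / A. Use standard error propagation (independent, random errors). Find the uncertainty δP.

931 Pa

For a monomial P ∝ F, A^-1, fractional errors add in quadrature:
  (1·δF/F)² = (1×0.0780)² = 0.00608;  (-1·δA/A)² = (-1×0.00670)² = 4.49e-05
δP/P = √(0.00613) = 0.0783
P = 11900 Pa, so δP = 0.0783 × 11900 = 931 Pa.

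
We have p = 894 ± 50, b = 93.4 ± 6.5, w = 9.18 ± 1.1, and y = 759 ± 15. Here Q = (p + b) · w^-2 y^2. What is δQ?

1.68e+06

Let u = p + b = 987. δu = √(δp² + δb²) = √(2500 + 42.2) = 50.4, so δu/u = 0.0511.
Q is then a monomial in u, w, y:
δQ/Q = √((δu/u)² + (-2·δw/w)² + (2·δy/y)²) = √(0.00261 + 0.0574 + 0.00156) = 0.248
Q = 6.75e+06, so δQ = 0.248 × 6.75e+06 = 1.68e+06.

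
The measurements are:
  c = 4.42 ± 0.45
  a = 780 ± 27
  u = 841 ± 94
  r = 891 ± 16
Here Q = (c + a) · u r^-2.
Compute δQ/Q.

0.122

Let w = c + a = 784. δw = √(δc² + δa²) = √(0.203 + 729) = 27.0, so δw/w = 0.0344.
Q is then a monomial in w, u, r:
δQ/Q = √((δw/w)² + (1·δu/u)² + (-2·δr/r)²) = √(0.00119 + 0.0125 + 0.00129) = 0.122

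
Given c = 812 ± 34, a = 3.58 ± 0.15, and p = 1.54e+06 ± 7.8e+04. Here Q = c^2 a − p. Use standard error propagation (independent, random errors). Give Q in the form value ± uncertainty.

Let w = c^2·a = 2.36e+06. δw/w = √((2·δc/c)² + (1·δa/a)²) = √(0.00701 + 0.00176) = 0.0936, so δw = 2.21e+05.
Q = w − p: δQ = √(δw² + δp²) = √(4.89e+10 + 6.08e+09) = 2.34e+05
Q = 8.2e+05.

(8.20 ± 2.34) × 10^5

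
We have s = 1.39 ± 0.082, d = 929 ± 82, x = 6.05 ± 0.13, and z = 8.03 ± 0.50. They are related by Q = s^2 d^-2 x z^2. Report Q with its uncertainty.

Q is a product of powers, so relative uncertainties combine in quadrature:
  (2·δs/s)² = (2×0.0590)² = 0.0139;  (-2·δd/d)² = (-2×0.0883)² = 0.0312;  (1·δx/x)² = (1×0.0215)² = 0.000462;  (2·δz/z)² = (2×0.0623)² = 0.0155
δQ/Q = √(0.0611) = 0.247
Q = 0.000873, so δQ = 0.247 × 0.000873 = 0.000216.

0.000873 ± 0.000216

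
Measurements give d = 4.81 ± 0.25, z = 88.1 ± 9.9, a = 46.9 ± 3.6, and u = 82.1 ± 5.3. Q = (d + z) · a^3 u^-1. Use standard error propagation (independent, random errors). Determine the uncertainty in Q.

30600

Let w = d + z = 92.9. δw = √(δd² + δz²) = √(0.0625 + 98.0) = 9.90, so δw/w = 0.107.
Q is then a monomial in w, a, u:
δQ/Q = √((δw/w)² + (3·δa/a)² + (-1·δu/u)²) = √(0.0114 + 0.0530 + 0.00417) = 0.262
Q = 1.17e+05, so δQ = 0.262 × 1.17e+05 = 30600.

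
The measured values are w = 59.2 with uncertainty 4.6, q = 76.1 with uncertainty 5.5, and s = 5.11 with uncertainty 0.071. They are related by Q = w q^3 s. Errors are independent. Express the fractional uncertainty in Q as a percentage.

Relative error in a monomial: (δQ/Q)² = Σ (nᵢ · δxᵢ/xᵢ)².
  (1·δw/w)² = (1×0.0777)² = 0.00604;  (3·δq/q)² = (3×0.0723)² = 0.0470;  (1·δs/s)² = (1×0.0139)² = 0.000193
δQ/Q = √(0.0532) = 0.231

23.1%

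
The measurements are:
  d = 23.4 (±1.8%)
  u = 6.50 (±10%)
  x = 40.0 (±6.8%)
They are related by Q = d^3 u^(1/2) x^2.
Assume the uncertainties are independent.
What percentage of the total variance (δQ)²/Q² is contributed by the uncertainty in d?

12.2%

(δQ/Q)² = (3·δd/d)² + (½·δu/u)² + (2·δx/x)²
  d term: (3×0.0180)² = 0.00292
  u term: (0.5×0.100)² = 0.00250
  x term: (2×0.0680)² = 0.0185
Total = 0.0239. Share from d = 0.00292/0.0239 = 0.122.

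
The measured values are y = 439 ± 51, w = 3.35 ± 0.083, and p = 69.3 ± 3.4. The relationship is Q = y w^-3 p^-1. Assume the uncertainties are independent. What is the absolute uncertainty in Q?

Q is a product of powers, so relative uncertainties combine in quadrature:
  (1·δy/y)² = (1×0.116)² = 0.0135;  (-3·δw/w)² = (-3×0.0248)² = 0.00552;  (-1·δp/p)² = (-1×0.0491)² = 0.00241
δQ/Q = √(0.0214) = 0.146
Q = 0.168, so δQ = 0.146 × 0.168 = 0.0247.

0.0247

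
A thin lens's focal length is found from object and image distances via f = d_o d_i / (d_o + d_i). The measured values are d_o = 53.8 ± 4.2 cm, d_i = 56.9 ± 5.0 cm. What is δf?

1.62 cm

∂f/∂d_o = (d_i/(d_o+d_i))² = 0.264;  ∂f/∂d_i = (d_o/(d_o+d_i))² = 0.236
δf = √((∂f/∂d_o · δd_o)² + (∂f/∂d_i · δd_i)²) = √(1.23 + 1.39) = 1.62 cm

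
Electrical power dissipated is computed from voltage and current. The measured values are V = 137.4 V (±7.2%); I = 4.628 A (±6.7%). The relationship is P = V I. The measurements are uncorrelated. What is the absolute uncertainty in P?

62.5 W

Since P is a product/quotient, work with relative uncertainties:
  (1·δV/V)² = (1×0.0720)² = 0.00518;  (1·δI/I)² = (1×0.0670)² = 0.00449
δP/P = √(0.00967) = 0.0984
P = 635.9 W, so δP = 0.0984 × 635.9 = 62.5 W.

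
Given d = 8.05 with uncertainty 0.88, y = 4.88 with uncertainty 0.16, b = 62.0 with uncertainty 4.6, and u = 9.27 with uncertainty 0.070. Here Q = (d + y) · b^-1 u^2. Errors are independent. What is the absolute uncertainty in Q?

Let w = d + y = 12.9. δw = √(δd² + δy²) = √(0.774 + 0.0256) = 0.894, so δw/w = 0.0692.
Q is then a monomial in w, b, u:
δQ/Q = √((δw/w)² + (-1·δb/b)² + (2·δu/u)²) = √(0.00479 + 0.00550 + 0.000228) = 0.103
Q = 17.9, so δQ = 0.103 × 17.9 = 1.84.

1.84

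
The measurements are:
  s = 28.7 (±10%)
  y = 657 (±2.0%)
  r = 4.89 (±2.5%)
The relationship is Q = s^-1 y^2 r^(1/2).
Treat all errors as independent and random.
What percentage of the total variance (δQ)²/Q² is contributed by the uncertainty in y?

(δQ/Q)² = (-1·δs/s)² + (2·δy/y)² + (½·δr/r)²
  s term: (-1×0.100)² = 0.0100
  y term: (2×0.0200)² = 0.00160
  r term: (0.5×0.0250)² = 0.000156
Total = 0.0118. Share from y = 0.00160/0.0118 = 0.136.

13.6%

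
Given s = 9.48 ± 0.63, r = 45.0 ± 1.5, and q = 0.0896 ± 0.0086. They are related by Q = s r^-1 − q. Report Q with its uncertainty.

Let p = s·r^-1 = 0.211. δp/p = √((1·δs/s)² + (-1·δr/r)²) = √(0.00442 + 0.00111) = 0.0743, so δp = 0.0157.
Q = p − q: δQ = √(δp² + δq²) = √(0.000245 + 7.4e-05) = 0.0179
Q = 0.121.

0.121 ± 0.0179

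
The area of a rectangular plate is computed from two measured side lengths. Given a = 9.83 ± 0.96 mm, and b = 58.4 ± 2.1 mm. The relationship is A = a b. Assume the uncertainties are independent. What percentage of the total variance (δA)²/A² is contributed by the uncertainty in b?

11.9%

(δA/A)² = (1·δa/a)² + (1·δb/b)²
  a term: (1×0.0977)² = 0.00954
  b term: (1×0.0360)² = 0.00129
Total = 0.0108. Share from b = 0.00129/0.0108 = 0.119.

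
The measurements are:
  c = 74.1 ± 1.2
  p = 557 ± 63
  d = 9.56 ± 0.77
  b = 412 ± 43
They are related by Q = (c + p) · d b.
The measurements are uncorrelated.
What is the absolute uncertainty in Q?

Let u = c + p = 631. δu = √(δc² + δp²) = √(1.44 + 3970) = 63.0, so δu/u = 0.0998.
Q is then a monomial in u, d, b:
δQ/Q = √((δu/u)² + (1·δd/d)² + (1·δb/b)²) = √(0.00997 + 0.00649 + 0.0109) = 0.165
Q = 2.49e+06, so δQ = 0.165 × 2.49e+06 = 4.11e+05.

4.11e+05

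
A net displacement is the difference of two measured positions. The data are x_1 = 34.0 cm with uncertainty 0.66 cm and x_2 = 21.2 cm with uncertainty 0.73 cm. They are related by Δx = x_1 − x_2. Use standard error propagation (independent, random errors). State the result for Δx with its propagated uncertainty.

Absolute uncertainties add in quadrature for a linear combination:
  (δx_1)² = 0.436;  (δx_2)² = 0.533
δΔx = √(0.968) = 0.984 cm
Δx = 12.8 cm.

12.8 ± 0.984 cm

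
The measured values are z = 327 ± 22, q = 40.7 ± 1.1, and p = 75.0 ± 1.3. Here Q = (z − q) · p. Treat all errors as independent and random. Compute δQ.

Let u = z − q = 286. δu = √(δz² + δq²) = √(484 + 1.21) = 22.0, so δu/u = 0.0769.
Q is then a monomial in u, p:
δQ/Q = √((δu/u)² + (1·δp/p)²) = √(0.00592 + 0.000300) = 0.0789
Q = 21500, so δQ = 0.0789 × 21500 = 1690.

1690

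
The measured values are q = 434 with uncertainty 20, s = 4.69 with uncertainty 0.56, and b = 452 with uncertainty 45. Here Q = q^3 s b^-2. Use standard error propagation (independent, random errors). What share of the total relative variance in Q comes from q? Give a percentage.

(δQ/Q)² = (3·δq/q)² + (1·δs/s)² + (-2·δb/b)²
  q term: (3×0.0461)² = 0.0191
  s term: (1×0.119)² = 0.0143
  b term: (-2×0.0996)² = 0.0396
Total = 0.0730. Share from q = 0.0191/0.0730 = 0.262.

26.2%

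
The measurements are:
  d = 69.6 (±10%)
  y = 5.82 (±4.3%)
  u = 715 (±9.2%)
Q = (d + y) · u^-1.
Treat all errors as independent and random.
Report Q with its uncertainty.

0.105 ± 0.0137

Let w = d + y = 75.4. δw = √(δd² + δy²) = √(48.4 + 0.0626) = 6.96, so δw/w = 0.0923.
Q is then a monomial in w, u:
δQ/Q = √((δw/w)² + (-1·δu/u)²) = √(0.00853 + 0.00846) = 0.130
Q = 0.105, so δQ = 0.130 × 0.105 = 0.0137.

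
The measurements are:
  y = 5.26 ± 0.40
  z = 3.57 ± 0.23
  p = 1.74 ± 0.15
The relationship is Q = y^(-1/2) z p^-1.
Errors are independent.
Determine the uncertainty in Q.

0.102

For a monomial Q ∝ y^(-1/2), z, p^-1, fractional errors add in quadrature:
  (−½·δy/y)² = (-0.5×0.0760)² = 0.00145;  (1·δz/z)² = (1×0.0644)² = 0.00415;  (-1·δp/p)² = (-1×0.0862)² = 0.00743
δQ/Q = √(0.0130) = 0.114
Q = 0.895, so δQ = 0.114 × 0.895 = 0.102.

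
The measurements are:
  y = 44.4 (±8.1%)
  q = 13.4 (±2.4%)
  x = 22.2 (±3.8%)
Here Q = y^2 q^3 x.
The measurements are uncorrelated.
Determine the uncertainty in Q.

Since Q is a product/quotient, work with relative uncertainties:
  (2·δy/y)² = (2×0.0810)² = 0.0262;  (3·δq/q)² = (3×0.0240)² = 0.00518;  (1·δx/x)² = (1×0.0380)² = 0.00144
δQ/Q = √(0.0329) = 0.181
Q = 1.05e+08, so δQ = 0.181 × 1.05e+08 = 1.91e+07.

1.91e+07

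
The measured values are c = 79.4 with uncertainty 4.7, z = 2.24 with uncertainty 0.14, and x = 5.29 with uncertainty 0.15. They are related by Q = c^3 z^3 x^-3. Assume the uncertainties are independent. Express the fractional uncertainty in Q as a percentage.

Each factor contributes (exponent × relative error)² to (δQ/Q)²:
  (3·δc/c)² = (3×0.0592)² = 0.0315;  (3·δz/z)² = (3×0.0625)² = 0.0352;  (-3·δx/x)² = (-3×0.0284)² = 0.00724
δQ/Q = √(0.0739) = 0.272

27.2%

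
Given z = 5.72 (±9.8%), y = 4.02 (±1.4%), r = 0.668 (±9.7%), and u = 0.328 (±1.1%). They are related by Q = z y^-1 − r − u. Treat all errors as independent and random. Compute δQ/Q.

Let p = z·y^-1 = 1.42. δp/p = √((1·δz/z)² + (-1·δy/y)²) = √(0.00960 + 0.000196) = 0.0990, so δp = 0.141.
Q = p − r − u: δQ = √(δp² + δr² + δu²) = √(0.0198 + 0.00420 + 1.3e-05) = 0.155
Q = 0.427, so δQ/Q = 0.155/0.427 = 0.363.

0.363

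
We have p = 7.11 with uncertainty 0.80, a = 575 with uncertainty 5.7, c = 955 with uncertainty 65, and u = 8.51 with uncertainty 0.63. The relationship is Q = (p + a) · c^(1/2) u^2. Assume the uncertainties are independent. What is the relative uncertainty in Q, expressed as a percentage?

Let w = p + a = 582. δw = √(δp² + δa²) = √(0.640 + 32.5) = 5.76, so δw/w = 0.00989.
Q is then a monomial in w, c, u:
δQ/Q = √((δw/w)² + (½·δc/c)² + (2·δu/u)²) = √(9.78e-05 + 0.00116 + 0.0219) = 0.152

15.2%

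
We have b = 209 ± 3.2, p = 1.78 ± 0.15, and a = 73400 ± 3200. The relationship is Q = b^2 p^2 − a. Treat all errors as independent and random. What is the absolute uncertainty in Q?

Let w = b^2·p^2 = 1.38e+05. δw/w = √((2·δb/b)² + (2·δp/p)²) = √(0.000938 + 0.0284) = 0.171, so δw = 23700.
Q = w − a: δQ = √(δw² + δa²) = √(5.62e+08 + 1.02e+07) = 23900

23900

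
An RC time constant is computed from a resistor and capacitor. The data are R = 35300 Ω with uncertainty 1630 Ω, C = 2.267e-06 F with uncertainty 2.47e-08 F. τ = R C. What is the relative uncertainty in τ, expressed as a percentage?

Products/powers → add relative errors in quadrature, weighted by exponent:
  (1·δR/R)² = (1×0.0462)² = 0.00213;  (1·δC/C)² = (1×0.0109)² = 0.000119
δτ/τ = √(0.00225) = 0.0474

4.74%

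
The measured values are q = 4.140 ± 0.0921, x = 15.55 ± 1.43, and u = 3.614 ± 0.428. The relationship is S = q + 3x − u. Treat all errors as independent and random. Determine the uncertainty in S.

For a sum/difference, combine absolute errors in quadrature:
  (δq)² = 0.00848;  (3·δx)² = 18.4;  (δu)² = 0.183
δS = √(18.6) = 4.31

4.31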